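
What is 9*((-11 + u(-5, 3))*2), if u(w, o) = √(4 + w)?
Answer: -198 + 18*I ≈ -198.0 + 18.0*I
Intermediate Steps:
9*((-11 + u(-5, 3))*2) = 9*((-11 + √(4 - 5))*2) = 9*((-11 + √(-1))*2) = 9*((-11 + I)*2) = 9*(-22 + 2*I) = -198 + 18*I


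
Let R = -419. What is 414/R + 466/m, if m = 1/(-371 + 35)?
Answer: -65605758/419 ≈ -1.5658e+5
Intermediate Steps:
m = -1/336 (m = 1/(-336) = -1/336 ≈ -0.0029762)
414/R + 466/m = 414/(-419) + 466/(-1/336) = 414*(-1/419) + 466*(-336) = -414/419 - 156576 = -65605758/419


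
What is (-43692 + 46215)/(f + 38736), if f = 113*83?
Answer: 2523/48115 ≈ 0.052437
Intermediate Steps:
f = 9379
(-43692 + 46215)/(f + 38736) = (-43692 + 46215)/(9379 + 38736) = 2523/48115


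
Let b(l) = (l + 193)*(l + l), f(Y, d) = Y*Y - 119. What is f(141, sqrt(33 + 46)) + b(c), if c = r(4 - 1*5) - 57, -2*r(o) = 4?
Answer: 3950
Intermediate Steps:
r(o) = -2 (r(o) = -1/2*4 = -2)
f(Y, d) = -119 + Y**2 (f(Y, d) = Y**2 - 119 = -119 + Y**2)
c = -59 (c = -2 - 57 = -59)
b(l) = 2*l*(193 + l) (b(l) = (193 + l)*(2*l) = 2*l*(193 + l))
f(141, sqrt(33 + 46)) + b(c) = (-119 + 141**2) + 2*(-59)*(193 - 59) = (-119 + 19881) + 2*(-59)*134 = 19762 - 15812 = 3950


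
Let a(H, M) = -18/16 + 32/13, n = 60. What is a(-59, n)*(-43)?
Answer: -5977/104 ≈ -57.471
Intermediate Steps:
a(H, M) = 139/104 (a(H, M) = -18*1/16 + 32*(1/13) = -9/8 + 32/13 = 139/104)
a(-59, n)*(-43) = (139/104)*(-43) = -5977/104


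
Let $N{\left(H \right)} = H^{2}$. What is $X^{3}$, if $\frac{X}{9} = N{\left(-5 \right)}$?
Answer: $11390625$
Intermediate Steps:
$X = 225$ ($X = 9 \left(-5\right)^{2} = 9 \cdot 25 = 225$)
$X^{3} = 225^{3} = 11390625$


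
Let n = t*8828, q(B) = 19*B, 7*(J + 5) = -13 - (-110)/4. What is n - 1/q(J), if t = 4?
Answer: 27508062/779 ≈ 35312.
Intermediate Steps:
J = -41/14 (J = -5 + (-13 - (-110)/4)/7 = -5 + (-13 - 22*(-5/4))/7 = -5 + (-13 + 55/2)/7 = -5 + (⅐)*(29/2) = -5 + 29/14 = -41/14 ≈ -2.9286)
n = 35312 (n = 4*8828 = 35312)
n - 1/q(J) = 35312 - 1/(19*(-41/14)) = 35312 - 1/(-779/14) = 35312 - 1*(-14/779) = 35312 + 14/779 = 27508062/779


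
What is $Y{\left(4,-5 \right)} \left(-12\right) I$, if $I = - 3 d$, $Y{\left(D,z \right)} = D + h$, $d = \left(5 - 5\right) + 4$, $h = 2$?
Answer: $864$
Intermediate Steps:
$d = 4$ ($d = 0 + 4 = 4$)
$Y{\left(D,z \right)} = 2 + D$ ($Y{\left(D,z \right)} = D + 2 = 2 + D$)
$I = -12$ ($I = \left(-3\right) 4 = -12$)
$Y{\left(4,-5 \right)} \left(-12\right) I = \left(2 + 4\right) \left(-12\right) \left(-12\right) = 6 \left(-12\right) \left(-12\right) = \left(-72\right) \left(-12\right) = 864$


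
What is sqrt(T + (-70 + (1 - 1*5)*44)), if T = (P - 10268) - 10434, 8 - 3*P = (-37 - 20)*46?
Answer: I*sqrt(180642)/3 ≈ 141.67*I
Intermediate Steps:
P = 2630/3 (P = 8/3 - (-37 - 20)*46/3 = 8/3 - (-19)*46 = 8/3 - 1/3*(-2622) = 8/3 + 874 = 2630/3 ≈ 876.67)
T = -59476/3 (T = (2630/3 - 10268) - 10434 = -28174/3 - 10434 = -59476/3 ≈ -19825.)
sqrt(T + (-70 + (1 - 1*5)*44)) = sqrt(-59476/3 + (-70 + (1 - 1*5)*44)) = sqrt(-59476/3 + (-70 + (1 - 5)*44)) = sqrt(-59476/3 + (-70 - 4*44)) = sqrt(-59476/3 + (-70 - 176)) = sqrt(-59476/3 - 246) = sqrt(-60214/3) = I*sqrt(180642)/3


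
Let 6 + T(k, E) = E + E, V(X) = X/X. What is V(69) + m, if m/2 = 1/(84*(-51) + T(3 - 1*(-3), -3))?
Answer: 2147/2148 ≈ 0.99953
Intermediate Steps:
V(X) = 1
T(k, E) = -6 + 2*E (T(k, E) = -6 + (E + E) = -6 + 2*E)
m = -1/2148 (m = 2/(84*(-51) + (-6 + 2*(-3))) = 2/(-4284 + (-6 - 6)) = 2/(-4284 - 12) = 2/(-4296) = 2*(-1/4296) = -1/2148 ≈ -0.00046555)
V(69) + m = 1 - 1/2148 = 2147/2148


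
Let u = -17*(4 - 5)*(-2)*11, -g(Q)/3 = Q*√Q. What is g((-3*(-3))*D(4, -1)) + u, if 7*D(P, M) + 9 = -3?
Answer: -374 + 1944*I*√21/49 ≈ -374.0 + 181.81*I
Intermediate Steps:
D(P, M) = -12/7 (D(P, M) = -9/7 + (⅐)*(-3) = -9/7 - 3/7 = -12/7)
g(Q) = -3*Q^(3/2) (g(Q) = -3*Q*√Q = -3*Q^(3/2))
u = -374 (u = -(-17)*(-2)*11 = -17*2*11 = -34*11 = -374)
g((-3*(-3))*D(4, -1)) + u = -3*(-648*I*√21/49) - 374 = -(-1944)*I*√21/49 - 374 = 1944*I*√21/49 - 374 = -374 + 1944*I*√21/49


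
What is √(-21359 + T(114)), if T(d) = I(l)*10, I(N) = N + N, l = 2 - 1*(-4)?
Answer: I*√21239 ≈ 145.74*I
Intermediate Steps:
l = 6 (l = 2 + 4 = 6)
I(N) = 2*N
T(d) = 120 (T(d) = (2*6)*10 = 12*10 = 120)
√(-21359 + T(114)) = √(-21359 + 120) = √(-21239) = I*√21239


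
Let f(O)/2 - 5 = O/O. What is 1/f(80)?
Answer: 1/12 ≈ 0.083333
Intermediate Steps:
f(O) = 12 (f(O) = 10 + 2*(O/O) = 10 + 2*1 = 10 + 2 = 12)
1/f(80) = 1/12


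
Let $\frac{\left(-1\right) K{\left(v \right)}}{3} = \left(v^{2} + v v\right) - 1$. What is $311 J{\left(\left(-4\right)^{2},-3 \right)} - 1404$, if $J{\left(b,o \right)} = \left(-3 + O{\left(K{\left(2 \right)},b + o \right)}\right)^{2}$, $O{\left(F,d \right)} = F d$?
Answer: $23689332$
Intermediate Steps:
$K{\left(v \right)} = 3 - 6 v^{2}$ ($K{\left(v \right)} = - 3 \left(\left(v^{2} + v v\right) - 1\right) = - 3 \left(\left(v^{2} + v^{2}\right) - 1\right) = - 3 \left(2 v^{2} - 1\right) = - 3 \left(-1 + 2 v^{2}\right) = 3 - 6 v^{2}$)
$J{\left(b,o \right)} = \left(-3 - 21 b - 21 o\right)^{2}$ ($J{\left(b,o \right)} = \left(-3 + \left(3 - 6 \cdot 2^{2}\right) \left(b + o\right)\right)^{2} = \left(-3 + \left(3 - 24\right) \left(b + o\right)\right)^{2} = \left(-3 - 21 \left(b + o\right)\right)^{2} = \left(-3 - \left(21 b + 21 o\right)\right)^{2} = \left(-3 - 21 b - 21 o\right)^{2}$)
$311 J{\left(\left(-4\right)^{2},-3 \right)} - 1404 = 311 \cdot 9 \left(1 + 7 \left(-4\right)^{2} + 7 \left(-3\right)\right)^{2} - 1404 = 311 \cdot 9 \left(1 + 7 \cdot 16 - 21\right)^{2} - 1404 = 311 \cdot 9 \left(1 + 112 - 21\right)^{2} - 1404 = 311 \cdot 9 \cdot 92^{2} - 1404 = 311 \cdot 9 \cdot 8464 - 1404 = 311 \cdot 76176 - 1404 = 23690736 - 1404 = 23689332$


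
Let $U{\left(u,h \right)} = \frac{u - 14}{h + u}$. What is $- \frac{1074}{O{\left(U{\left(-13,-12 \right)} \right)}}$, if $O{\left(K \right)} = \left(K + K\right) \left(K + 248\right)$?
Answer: $- \frac{111875}{56043} \approx -1.9962$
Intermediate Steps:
$U{\left(u,h \right)} = \frac{-14 + u}{h + u}$
$O{\left(K \right)} = 2 K \left(248 + K\right)$
$- \frac{1074}{O{\left(U{\left(-13,-12 \right)} \right)}} = - \frac{1074}{2 \frac{-14 - 13}{-12 - 13} \left(248 + \frac{-14 - 13}{-12 - 13}\right)} = - \frac{1074}{2 \frac{1}{-25} \left(-27\right) \left(248 + \frac{1}{-25} \left(-27\right)\right)} = - \frac{1074}{2 \left(\left(- \frac{1}{25}\right) \left(-27\right)\right) \left(248 - - \frac{27}{25}\right)} = - \frac{1074}{2 \cdot \frac{27}{25} \left(248 + \frac{27}{25}\right)} = - \frac{1074}{2 \cdot \frac{27}{25} \cdot \frac{6227}{25}} = - \frac{1074}{\frac{336258}{625}} = \left(-1074\right) \frac{625}{336258} = - \frac{111875}{56043}$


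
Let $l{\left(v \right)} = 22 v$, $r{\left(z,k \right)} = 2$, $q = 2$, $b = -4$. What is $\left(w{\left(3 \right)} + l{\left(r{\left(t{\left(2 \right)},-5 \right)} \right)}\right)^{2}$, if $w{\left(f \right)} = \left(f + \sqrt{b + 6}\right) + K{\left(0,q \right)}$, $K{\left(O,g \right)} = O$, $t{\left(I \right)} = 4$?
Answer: $\left(47 + \sqrt{2}\right)^{2} \approx 2343.9$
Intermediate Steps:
$w{\left(f \right)} = f + \sqrt{2}$ ($w{\left(f \right)} = \left(f + \sqrt{-4 + 6}\right) + 0 = \left(f + \sqrt{2}\right) + 0 = f + \sqrt{2}$)
$\left(w{\left(3 \right)} + l{\left(r{\left(t{\left(2 \right)},-5 \right)} \right)}\right)^{2} = \left(\left(3 + \sqrt{2}\right) + 22 \cdot 2\right)^{2} = \left(\left(3 + \sqrt{2}\right) + 44\right)^{2} = \left(47 + \sqrt{2}\right)^{2}$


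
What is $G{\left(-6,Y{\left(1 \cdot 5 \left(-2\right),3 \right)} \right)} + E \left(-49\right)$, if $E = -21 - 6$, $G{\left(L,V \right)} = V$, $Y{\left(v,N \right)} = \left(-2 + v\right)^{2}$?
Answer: $1467$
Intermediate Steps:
$E = -27$
$G{\left(-6,Y{\left(1 \cdot 5 \left(-2\right),3 \right)} \right)} + E \left(-49\right) = \left(-2 + 1 \cdot 5 \left(-2\right)\right)^{2} - -1323 = \left(-2 + 5 \left(-2\right)\right)^{2} + 1323 = \left(-2 - 10\right)^{2} + 1323 = \left(-12\right)^{2} + 1323 = 144 + 1323 = 1467$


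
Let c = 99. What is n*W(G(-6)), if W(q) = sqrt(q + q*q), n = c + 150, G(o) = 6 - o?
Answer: 498*sqrt(39) ≈ 3110.0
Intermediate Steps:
n = 249 (n = 99 + 150 = 249)
W(q) = sqrt(q + q**2)
n*W(G(-6)) = 249*sqrt((6 - 1*(-6))*(1 + (6 - 1*(-6)))) = 249*sqrt((6 + 6)*(1 + (6 + 6))) = 249*sqrt(12*(1 + 12)) = 249*sqrt(12*13) = 249*sqrt(156) = 249*(2*sqrt(39)) = 498*sqrt(39)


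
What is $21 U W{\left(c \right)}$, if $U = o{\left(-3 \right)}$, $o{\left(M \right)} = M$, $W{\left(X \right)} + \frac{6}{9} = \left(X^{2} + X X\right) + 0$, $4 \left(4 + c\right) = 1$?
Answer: $- \frac{13839}{8} \approx -1729.9$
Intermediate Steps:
$c = - \frac{15}{4}$ ($c = -4 + \frac{1}{4} \cdot 1 = -4 + \frac{1}{4} = - \frac{15}{4} \approx -3.75$)
$W{\left(X \right)} = - \frac{2}{3} + 2 X^{2}$ ($W{\left(X \right)} = - \frac{2}{3} + \left(\left(X^{2} + X X\right) + 0\right) = - \frac{2}{3} + \left(\left(X^{2} + X^{2}\right) + 0\right) = - \frac{2}{3} + \left(2 X^{2} + 0\right) = - \frac{2}{3} + 2 X^{2}$)
$U = -3$
$21 U W{\left(c \right)} = 21 \left(-3\right) \left(- \frac{2}{3} + 2 \left(- \frac{15}{4}\right)^{2}\right) = - 63 \left(- \frac{2}{3} + 2 \cdot \frac{225}{16}\right) = - 63 \left(- \frac{2}{3} + \frac{225}{8}\right) = \left(-63\right) \frac{659}{24} = - \frac{13839}{8}$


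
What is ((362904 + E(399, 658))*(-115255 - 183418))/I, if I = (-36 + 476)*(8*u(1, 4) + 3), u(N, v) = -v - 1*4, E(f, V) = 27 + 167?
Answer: 54223784477/13420 ≈ 4.0405e+6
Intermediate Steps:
E(f, V) = 194
u(N, v) = -4 - v (u(N, v) = -v - 4 = -4 - v)
I = -26840 (I = (-36 + 476)*(8*(-4 - 1*4) + 3) = 440*(8*(-4 - 4) + 3) = 440*(8*(-8) + 3) = 440*(-64 + 3) = 440*(-61) = -26840)
((362904 + E(399, 658))*(-115255 - 183418))/I = ((362904 + 194)*(-115255 - 183418))/(-26840) = (363098*(-298673))*(-1/26840) = -108447568954*(-1/26840) = 54223784477/13420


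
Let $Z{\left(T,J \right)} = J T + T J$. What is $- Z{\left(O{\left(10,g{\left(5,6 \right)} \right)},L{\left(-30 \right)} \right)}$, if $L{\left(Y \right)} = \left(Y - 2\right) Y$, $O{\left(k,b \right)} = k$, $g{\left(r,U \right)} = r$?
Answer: $-19200$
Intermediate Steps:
$L{\left(Y \right)} = Y \left(-2 + Y\right)$ ($L{\left(Y \right)} = \left(-2 + Y\right) Y = Y \left(-2 + Y\right)$)
$Z{\left(T,J \right)} = 2 J T$ ($Z{\left(T,J \right)} = J T + J T = 2 J T$)
$- Z{\left(O{\left(10,g{\left(5,6 \right)} \right)},L{\left(-30 \right)} \right)} = - 2 \left(- 30 \left(-2 - 30\right)\right) 10 = - 2 \left(\left(-30\right) \left(-32\right)\right) 10 = - 2 \cdot 960 \cdot 10 = \left(-1\right) 19200 = -19200$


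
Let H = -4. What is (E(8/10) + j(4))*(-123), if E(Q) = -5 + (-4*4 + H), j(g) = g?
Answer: 2583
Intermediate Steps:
E(Q) = -25 (E(Q) = -5 + (-4*4 - 4) = -5 + (-16 - 4) = -5 - 20 = -25)
(E(8/10) + j(4))*(-123) = (-25 + 4)*(-123) = -21*(-123) = 2583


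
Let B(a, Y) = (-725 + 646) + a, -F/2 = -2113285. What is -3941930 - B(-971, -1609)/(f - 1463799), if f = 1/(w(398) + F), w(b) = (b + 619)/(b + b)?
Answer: -19412953721902517553160/4924733244469067 ≈ -3.9419e+6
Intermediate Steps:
F = 4226570 (F = -2*(-2113285) = 4226570)
B(a, Y) = -79 + a
w(b) = (619 + b)/(2*b) (w(b) = (619 + b)/((2*b)) = (619 + b)*(1/(2*b)) = (619 + b)/(2*b))
f = 796/3364350737 (f = 1/((½)*(619 + 398)/398 + 4226570) = 1/((½)*(1/398)*1017 + 4226570) = 1/(1017/796 + 4226570) = 1/(3364350737/796) = 796/3364350737 ≈ 2.3660e-7)
-3941930 - B(-971, -1609)/(f - 1463799) = -3941930 - (-79 - 971)/(796/3364350737 - 1463799) = -3941930 - (-1050)/(-4924733244469067/3364350737) = -3941930 - (-1050)*(-3364350737)/4924733244469067 = -3941930 - 1*3532568273850/4924733244469067 = -3941930 - 3532568273850/4924733244469067 = -19412953721902517553160/4924733244469067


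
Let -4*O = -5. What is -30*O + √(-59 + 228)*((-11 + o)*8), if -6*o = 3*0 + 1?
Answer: -7193/6 ≈ -1198.8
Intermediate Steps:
o = -⅙ (o = -(3*0 + 1)/6 = -(0 + 1)/6 = -⅙*1 = -⅙ ≈ -0.16667)
O = 5/4 (O = -¼*(-5) = 5/4 ≈ 1.2500)
-30*O + √(-59 + 228)*((-11 + o)*8) = -30*5/4 + √(-59 + 228)*((-11 - ⅙)*8) = -15*5/2 + √169*(-67/6*8) = -75/2 + 13*(-268/3) = -75/2 - 3484/3 = -7193/6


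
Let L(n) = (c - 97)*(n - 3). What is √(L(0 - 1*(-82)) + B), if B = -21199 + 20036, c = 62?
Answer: 2*I*√982 ≈ 62.674*I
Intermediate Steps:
L(n) = 105 - 35*n (L(n) = (62 - 97)*(n - 3) = -35*(-3 + n) = 105 - 35*n)
B = -1163
√(L(0 - 1*(-82)) + B) = √((105 - 35*(0 - 1*(-82))) - 1163) = √((105 - 35*(0 + 82)) - 1163) = √((105 - 35*82) - 1163) = √((105 - 2870) - 1163) = √(-2765 - 1163) = √(-3928) = 2*I*√982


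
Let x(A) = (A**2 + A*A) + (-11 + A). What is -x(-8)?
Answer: -109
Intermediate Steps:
x(A) = -11 + A + 2*A**2 (x(A) = (A**2 + A**2) + (-11 + A) = 2*A**2 + (-11 + A) = -11 + A + 2*A**2)
-x(-8) = -(-11 - 8 + 2*(-8)**2) = -(-11 - 8 + 2*64) = -(-11 - 8 + 128) = -1*109 = -109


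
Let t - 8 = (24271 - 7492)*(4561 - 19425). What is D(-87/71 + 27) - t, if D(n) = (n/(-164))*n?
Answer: 51546870526463/206681 ≈ 2.4940e+8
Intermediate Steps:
D(n) = -n**2/164 (D(n) = (n*(-1/164))*n = (-n/164)*n = -n**2/164)
t = -249403048 (t = 8 + (24271 - 7492)*(4561 - 19425) = 8 + 16779*(-14864) = 8 - 249403056 = -249403048)
D(-87/71 + 27) - t = -(-87/71 + 27)**2/164 - 1*(-249403048) = -(-87*1/71 + 27)**2/164 + 249403048 = -(-87/71 + 27)**2/164 + 249403048 = -(1830/71)**2/164 + 249403048 = -1/164*3348900/5041 + 249403048 = -837225/206681 + 249403048 = 51546870526463/206681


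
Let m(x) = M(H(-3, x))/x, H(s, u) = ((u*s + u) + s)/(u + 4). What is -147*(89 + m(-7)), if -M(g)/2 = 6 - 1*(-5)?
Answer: -13545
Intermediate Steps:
H(s, u) = (s + u + s*u)/(4 + u) (H(s, u) = ((s*u + u) + s)/(4 + u) = ((u + s*u) + s)/(4 + u) = (s + u + s*u)/(4 + u))
M(g) = -22 (M(g) = -2*(6 - 1*(-5)) = -2*(6 + 5) = -2*11 = -22)
m(x) = -22/x
-147*(89 + m(-7)) = -147*(89 - 22/(-7)) = -147*(89 - 22*(-⅐)) = -147*(89 + 22/7) = -147*645/7 = -13545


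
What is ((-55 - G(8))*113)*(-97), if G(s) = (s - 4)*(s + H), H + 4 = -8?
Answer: 427479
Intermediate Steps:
H = -12 (H = -4 - 8 = -12)
G(s) = (-12 + s)*(-4 + s) (G(s) = (s - 4)*(s - 12) = (-4 + s)*(-12 + s) = (-12 + s)*(-4 + s))
((-55 - G(8))*113)*(-97) = ((-55 - (48 + 8**2 - 16*8))*113)*(-97) = ((-55 - (48 + 64 - 128))*113)*(-97) = ((-55 - 1*(-16))*113)*(-97) = ((-55 + 16)*113)*(-97) = -39*113*(-97) = -4407*(-97) = 427479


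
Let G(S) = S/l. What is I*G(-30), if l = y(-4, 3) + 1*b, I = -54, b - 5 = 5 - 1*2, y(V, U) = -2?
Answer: 270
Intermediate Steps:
b = 8 (b = 5 + (5 - 1*2) = 5 + (5 - 2) = 5 + 3 = 8)
l = 6 (l = -2 + 1*8 = -2 + 8 = 6)
G(S) = S/6
I*G(-30) = -9*(-30) = -54*(-5) = 270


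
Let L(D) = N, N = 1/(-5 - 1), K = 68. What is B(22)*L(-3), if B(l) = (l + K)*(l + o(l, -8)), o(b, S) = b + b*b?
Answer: -7920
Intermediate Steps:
o(b, S) = b + b²
N = -⅙ (N = 1/(-6) = -⅙ ≈ -0.16667)
L(D) = -⅙
B(l) = (68 + l)*(l + l*(1 + l)) (B(l) = (l + 68)*(l + l*(1 + l)) = (68 + l)*(l + l*(1 + l)))
B(22)*L(-3) = (22*(136 + 22² + 70*22))*(-⅙) = (22*(136 + 484 + 1540))*(-⅙) = (22*2160)*(-⅙) = 47520*(-⅙) = -7920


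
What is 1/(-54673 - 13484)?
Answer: -1/68157 ≈ -1.4672e-5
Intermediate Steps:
1/(-54673 - 13484) = 1/(-68157) = -1/68157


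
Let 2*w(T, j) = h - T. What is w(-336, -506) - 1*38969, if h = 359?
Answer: -77243/2 ≈ -38622.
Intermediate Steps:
w(T, j) = 359/2 - T/2 (w(T, j) = (359 - T)/2 = 359/2 - T/2)
w(-336, -506) - 1*38969 = (359/2 - 1/2*(-336)) - 1*38969 = (359/2 + 168) - 38969 = 695/2 - 38969 = -77243/2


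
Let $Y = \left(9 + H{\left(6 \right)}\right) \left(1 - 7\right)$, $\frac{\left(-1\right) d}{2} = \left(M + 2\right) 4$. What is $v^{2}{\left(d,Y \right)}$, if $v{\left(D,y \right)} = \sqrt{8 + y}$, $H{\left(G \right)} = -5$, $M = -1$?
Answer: $-16$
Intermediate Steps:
$d = -8$ ($d = - 2 \left(-1 + 2\right) 4 = - 2 \cdot 1 \cdot 4 = \left(-2\right) 4 = -8$)
$Y = -24$ ($Y = \left(9 - 5\right) \left(1 - 7\right) = 4 \left(-6\right) = -24$)
$v^{2}{\left(d,Y \right)} = \left(\sqrt{8 - 24}\right)^{2} = \left(\sqrt{-16}\right)^{2} = \left(4 i\right)^{2} = -16$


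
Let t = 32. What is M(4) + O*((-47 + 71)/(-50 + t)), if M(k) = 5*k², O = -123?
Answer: 244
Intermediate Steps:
M(4) + O*((-47 + 71)/(-50 + t)) = 5*4² - 123*(-47 + 71)/(-50 + 32) = 5*16 - 2952/(-18) = 80 - 2952*(-1)/18 = 80 - 123*(-4/3) = 80 + 164 = 244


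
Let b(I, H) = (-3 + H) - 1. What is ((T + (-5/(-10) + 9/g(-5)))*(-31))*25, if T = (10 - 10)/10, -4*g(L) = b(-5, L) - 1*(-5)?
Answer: -14725/2 ≈ -7362.5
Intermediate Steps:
b(I, H) = -4 + H
g(L) = -¼ - L/4 (g(L) = -((-4 + L) - 1*(-5))/4 = -((-4 + L) + 5)/4 = -(1 + L)/4 = -¼ - L/4)
T = 0 (T = 0*(⅒) = 0)
((T + (-5/(-10) + 9/g(-5)))*(-31))*25 = ((0 + (-5/(-10) + 9/(-¼ - ¼*(-5))))*(-31))*25 = ((0 + (-5*(-⅒) + 9/(-¼ + 5/4)))*(-31))*25 = ((0 + (½ + 9/1))*(-31))*25 = ((0 + (½ + 9*1))*(-31))*25 = ((0 + (½ + 9))*(-31))*25 = ((0 + 19/2)*(-31))*25 = ((19/2)*(-31))*25 = -589/2*25 = -14725/2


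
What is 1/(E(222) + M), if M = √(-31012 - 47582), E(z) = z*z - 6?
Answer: 8213/404733313 - I*√78594/2428399878 ≈ 2.0292e-5 - 1.1544e-7*I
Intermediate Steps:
E(z) = -6 + z² (E(z) = z² - 6 = -6 + z²)
M = I*√78594 (M = √(-78594) = I*√78594 ≈ 280.35*I)
1/(E(222) + M) = 1/((-6 + 222²) + I*√78594) = 1/((-6 + 49284) + I*√78594) = 1/(49278 + I*√78594)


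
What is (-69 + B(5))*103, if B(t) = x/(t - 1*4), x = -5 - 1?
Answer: -7725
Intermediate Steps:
x = -6
B(t) = -6/(-4 + t) (B(t) = -6/(t - 1*4) = -6/(t - 4) = -6/(-4 + t))
(-69 + B(5))*103 = (-69 - 6/(-4 + 5))*103 = (-69 - 6/1)*103 = (-69 - 6*1)*103 = (-69 - 6)*103 = -75*103 = -7725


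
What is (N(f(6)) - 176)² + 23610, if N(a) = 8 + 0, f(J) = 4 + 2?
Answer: 51834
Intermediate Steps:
f(J) = 6
N(a) = 8
(N(f(6)) - 176)² + 23610 = (8 - 176)² + 23610 = (-168)² + 23610 = 28224 + 23610 = 51834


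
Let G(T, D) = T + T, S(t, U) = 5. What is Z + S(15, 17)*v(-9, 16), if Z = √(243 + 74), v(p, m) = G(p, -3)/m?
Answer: -45/8 + √317 ≈ 12.179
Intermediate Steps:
G(T, D) = 2*T
v(p, m) = 2*p/m (v(p, m) = (2*p)/m = 2*p/m)
Z = √317 ≈ 17.805
Z + S(15, 17)*v(-9, 16) = √317 + 5*(2*(-9)/16) = √317 + 5*(2*(-9)*(1/16)) = √317 + 5*(-9/8) = √317 - 45/8 = -45/8 + √317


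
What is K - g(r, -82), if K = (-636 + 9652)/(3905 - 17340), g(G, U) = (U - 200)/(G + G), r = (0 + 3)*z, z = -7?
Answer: -694557/94045 ≈ -7.3854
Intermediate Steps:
r = -21 (r = (0 + 3)*(-7) = 3*(-7) = -21)
g(G, U) = (-200 + U)/(2*G) (g(G, U) = (-200 + U)/((2*G)) = (-200 + U)*(1/(2*G)) = (-200 + U)/(2*G))
K = -9016/13435 (K = 9016/(-13435) = 9016*(-1/13435) = -9016/13435 ≈ -0.67108)
K - g(r, -82) = -9016/13435 - (-200 - 82)/(2*(-21)) = -9016/13435 - (-1)*(-282)/(2*21) = -9016/13435 - 1*47/7 = -9016/13435 - 47/7 = -694557/94045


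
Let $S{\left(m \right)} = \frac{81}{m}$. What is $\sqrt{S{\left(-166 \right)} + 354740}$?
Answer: $\frac{\sqrt{9775201994}}{166} \approx 595.6$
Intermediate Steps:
$\sqrt{S{\left(-166 \right)} + 354740} = \sqrt{\frac{81}{-166} + 354740} = \sqrt{81 \left(- \frac{1}{166}\right) + 354740} = \sqrt{- \frac{81}{166} + 354740} = \sqrt{\frac{58886759}{166}} = \frac{\sqrt{9775201994}}{166}$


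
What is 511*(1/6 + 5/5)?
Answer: 3577/6 ≈ 596.17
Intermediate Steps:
511*(1/6 + 5/5) = 511*(1*(⅙) + 5*(⅕)) = 511*(⅙ + 1) = 511*(7/6) = 3577/6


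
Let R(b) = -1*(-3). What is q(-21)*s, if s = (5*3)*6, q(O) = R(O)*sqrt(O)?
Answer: 270*I*sqrt(21) ≈ 1237.3*I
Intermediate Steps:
R(b) = 3
q(O) = 3*sqrt(O)
s = 90 (s = 15*6 = 90)
q(-21)*s = (3*sqrt(-21))*90 = (3*(I*sqrt(21)))*90 = (3*I*sqrt(21))*90 = 270*I*sqrt(21)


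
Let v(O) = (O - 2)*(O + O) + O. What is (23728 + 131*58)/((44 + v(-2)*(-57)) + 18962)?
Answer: 15663/9104 ≈ 1.7205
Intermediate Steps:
v(O) = O + 2*O*(-2 + O) (v(O) = (-2 + O)*(2*O) + O = 2*O*(-2 + O) + O = O + 2*O*(-2 + O))
(23728 + 131*58)/((44 + v(-2)*(-57)) + 18962) = (23728 + 131*58)/((44 - 2*(-3 + 2*(-2))*(-57)) + 18962) = (23728 + 7598)/((44 - 2*(-3 - 4)*(-57)) + 18962) = 31326/((44 - 2*(-7)*(-57)) + 18962) = 31326/((44 + 14*(-57)) + 18962) = 31326/((44 - 798) + 18962) = 31326/(-754 + 18962) = 31326/18208 = 31326*(1/18208) = 15663/9104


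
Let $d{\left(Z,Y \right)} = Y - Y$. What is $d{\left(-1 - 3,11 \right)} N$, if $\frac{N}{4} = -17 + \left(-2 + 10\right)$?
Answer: $0$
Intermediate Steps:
$N = -36$ ($N = 4 \left(-17 + \left(-2 + 10\right)\right) = 4 \left(-17 + 8\right) = 4 \left(-9\right) = -36$)
$d{\left(Z,Y \right)} = 0$
$d{\left(-1 - 3,11 \right)} N = 0 \left(-36\right) = 0$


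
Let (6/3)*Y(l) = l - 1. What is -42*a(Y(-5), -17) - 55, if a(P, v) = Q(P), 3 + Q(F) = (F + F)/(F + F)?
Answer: 29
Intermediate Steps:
Y(l) = -1/2 + l/2 (Y(l) = (l - 1)/2 = (-1 + l)/2 = -1/2 + l/2)
Q(F) = -2 (Q(F) = -3 + (F + F)/(F + F) = -3 + (2*F)/((2*F)) = -3 + (2*F)*(1/(2*F)) = -3 + 1 = -2)
a(P, v) = -2
-42*a(Y(-5), -17) - 55 = -42*(-2) - 55 = 84 - 55 = 29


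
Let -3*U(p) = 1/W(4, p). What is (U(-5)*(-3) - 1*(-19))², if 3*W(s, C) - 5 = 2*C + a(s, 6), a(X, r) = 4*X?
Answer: 44944/121 ≈ 371.44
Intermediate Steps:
W(s, C) = 5/3 + 2*C/3 + 4*s/3 (W(s, C) = 5/3 + (2*C + 4*s)/3 = 5/3 + (2*C/3 + 4*s/3) = 5/3 + 2*C/3 + 4*s/3)
U(p) = -1/(3*(7 + 2*p/3)) (U(p) = -1/(3*(5/3 + 2*p/3 + (4/3)*4)) = -1/(3*(5/3 + 2*p/3 + 16/3)) = -1/(3*(7 + 2*p/3)))
(U(-5)*(-3) - 1*(-19))² = (-1/(21 + 2*(-5))*(-3) - 1*(-19))² = (-1/(21 - 10)*(-3) + 19)² = (-1/11*(-3) + 19)² = (3/11 + 19)² = (212/11)² = 44944/121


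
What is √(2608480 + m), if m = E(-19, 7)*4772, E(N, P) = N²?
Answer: 2*√1082793 ≈ 2081.1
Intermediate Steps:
m = 1722692 (m = (-19)²*4772 = 361*4772 = 1722692)
√(2608480 + m) = √(2608480 + 1722692) = √4331172 = 2*√1082793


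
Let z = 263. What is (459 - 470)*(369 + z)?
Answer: -6952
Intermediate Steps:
(459 - 470)*(369 + z) = (459 - 470)*(369 + 263) = -11*632 = -6952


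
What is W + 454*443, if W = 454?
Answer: 201576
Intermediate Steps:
W + 454*443 = 454 + 454*443 = 454 + 201122 = 201576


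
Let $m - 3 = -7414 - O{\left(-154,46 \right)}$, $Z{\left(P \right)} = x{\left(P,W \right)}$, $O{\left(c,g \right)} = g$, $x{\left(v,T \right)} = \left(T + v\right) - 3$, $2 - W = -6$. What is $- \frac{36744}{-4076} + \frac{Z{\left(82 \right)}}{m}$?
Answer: $\frac{68411349}{7598683} \approx 9.0031$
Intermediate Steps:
$W = 8$ ($W = 2 - -6 = 2 + 6 = 8$)
$x{\left(v,T \right)} = -3 + T + v$
$Z{\left(P \right)} = 5 + P$ ($Z{\left(P \right)} = -3 + 8 + P = 5 + P$)
$m = -7457$ ($m = 3 - 7460 = -7457$)
$- \frac{36744}{-4076} + \frac{Z{\left(82 \right)}}{m} = - \frac{36744}{-4076} + \frac{5 + 82}{-7457} = \left(-36744\right) \left(- \frac{1}{4076}\right) + 87 \left(- \frac{1}{7457}\right) = \frac{9186}{1019} - \frac{87}{7457} = \frac{68411349}{7598683}$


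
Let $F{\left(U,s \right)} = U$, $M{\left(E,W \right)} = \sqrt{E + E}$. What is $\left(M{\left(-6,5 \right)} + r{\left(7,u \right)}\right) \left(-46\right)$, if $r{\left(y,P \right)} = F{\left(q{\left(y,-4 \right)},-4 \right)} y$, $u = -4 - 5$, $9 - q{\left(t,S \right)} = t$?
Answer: $-644 - 92 i \sqrt{3} \approx -644.0 - 159.35 i$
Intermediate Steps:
$q{\left(t,S \right)} = 9 - t$
$M{\left(E,W \right)} = \sqrt{2} \sqrt{E}$ ($M{\left(E,W \right)} = \sqrt{2 E} = \sqrt{2} \sqrt{E}$)
$u = -9$
$r{\left(y,P \right)} = y \left(9 - y\right)$ ($r{\left(y,P \right)} = \left(9 - y\right) y = y \left(9 - y\right)$)
$\left(M{\left(-6,5 \right)} + r{\left(7,u \right)}\right) \left(-46\right) = \left(\sqrt{2} \sqrt{-6} + 7 \left(9 - 7\right)\right) \left(-46\right) = \left(\sqrt{2} i \sqrt{6} + 7 \left(9 - 7\right)\right) \left(-46\right) = \left(2 i \sqrt{3} + 7 \cdot 2\right) \left(-46\right) = \left(2 i \sqrt{3} + 14\right) \left(-46\right) = \left(14 + 2 i \sqrt{3}\right) \left(-46\right) = -644 - 92 i \sqrt{3}$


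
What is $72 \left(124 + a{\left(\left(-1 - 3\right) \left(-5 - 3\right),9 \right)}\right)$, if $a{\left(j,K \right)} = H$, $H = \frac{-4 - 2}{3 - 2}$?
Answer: $8496$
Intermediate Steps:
$H = -6$ ($H = - \frac{6}{1} = \left(-6\right) 1 = -6$)
$a{\left(j,K \right)} = -6$
$72 \left(124 + a{\left(\left(-1 - 3\right) \left(-5 - 3\right),9 \right)}\right) = 72 \left(124 - 6\right) = 72 \cdot 118 = 8496$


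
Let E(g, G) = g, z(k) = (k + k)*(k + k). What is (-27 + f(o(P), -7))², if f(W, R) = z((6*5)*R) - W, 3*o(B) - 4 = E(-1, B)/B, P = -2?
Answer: 124427624049/4 ≈ 3.1107e+10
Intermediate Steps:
z(k) = 4*k² (z(k) = (2*k)*(2*k) = 4*k²)
o(B) = 4/3 - 1/(3*B) (o(B) = 4/3 + (-1/B)/3 = 4/3 - 1/(3*B))
f(W, R) = -W + 3600*R² (f(W, R) = 4*((6*5)*R)² - W = 4*(30*R)² - W = 4*(900*R²) - W = 3600*R² - W = -W + 3600*R²)
(-27 + f(o(P), -7))² = (-27 + (-(-1 + 4*(-2))/(3*(-2)) + 3600*(-7)²))² = (-27 + (-(-1)*(-1 - 8)/(3*2) + 3600*49))² = (-27 + (-(-1)*(-9)/(3*2) + 176400))² = (-27 + (-1*3/2 + 176400))² = (-27 + (-3/2 + 176400))² = (-27 + 352797/2)² = (352743/2)² = 124427624049/4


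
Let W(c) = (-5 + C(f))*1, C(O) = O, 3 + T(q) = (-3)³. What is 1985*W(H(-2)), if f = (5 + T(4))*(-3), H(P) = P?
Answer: 138950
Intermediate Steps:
T(q) = -30 (T(q) = -3 + (-3)³ = -3 - 27 = -30)
f = 75 (f = (5 - 30)*(-3) = -25*(-3) = 75)
W(c) = 70 (W(c) = (-5 + 75)*1 = 70*1 = 70)
1985*W(H(-2)) = 1985*70 = 138950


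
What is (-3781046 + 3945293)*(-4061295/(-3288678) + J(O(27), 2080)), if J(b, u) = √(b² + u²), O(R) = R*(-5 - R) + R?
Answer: 222351839955/1096226 + 164247*√5026969 ≈ 3.6846e+8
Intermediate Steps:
O(R) = R + R*(-5 - R)
(-3781046 + 3945293)*(-4061295/(-3288678) + J(O(27), 2080)) = (-3781046 + 3945293)*(-4061295/(-3288678) + √((-1*27*(4 + 27))² + 2080²)) = 164247*(-4061295*(-1/3288678) + √((-1*27*31)² + 4326400)) = 164247*(1353765/1096226 + √((-837)² + 4326400)) = 164247*(1353765/1096226 + √(700569 + 4326400)) = 164247*(1353765/1096226 + √5026969) = 222351839955/1096226 + 164247*√5026969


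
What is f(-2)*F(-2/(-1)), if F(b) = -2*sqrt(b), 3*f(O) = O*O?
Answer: -8*sqrt(2)/3 ≈ -3.7712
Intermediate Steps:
f(O) = O**2/3 (f(O) = (O*O)/3 = O**2/3)
f(-2)*F(-2/(-1)) = ((1/3)*(-2)**2)*(-2*sqrt(2)*sqrt(-1/(-1))) = ((1/3)*4)*(-2*sqrt(2)) = 4*(-2*sqrt(2))/3 = -8*sqrt(2)/3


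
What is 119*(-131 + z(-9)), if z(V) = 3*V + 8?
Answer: -17850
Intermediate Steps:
z(V) = 8 + 3*V
119*(-131 + z(-9)) = 119*(-131 + (8 + 3*(-9))) = 119*(-131 + (8 - 27)) = 119*(-131 - 19) = 119*(-150) = -17850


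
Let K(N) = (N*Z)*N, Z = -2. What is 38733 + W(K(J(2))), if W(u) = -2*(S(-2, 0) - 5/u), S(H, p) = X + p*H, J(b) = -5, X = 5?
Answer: 193614/5 ≈ 38723.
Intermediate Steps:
S(H, p) = 5 + H*p (S(H, p) = 5 + p*H = 5 + H*p)
K(N) = -2*N² (K(N) = (N*(-2))*N = (-2*N)*N = -2*N²)
W(u) = -10 + 10/u (W(u) = -2*((5 - 2*0) - 5/u) = -2*((5 + 0) - 5/u) = -2*(5 - 5/u) = -10 + 10/u)
38733 + W(K(J(2))) = 38733 + (-10 + 10/((-2*(-5)²))) = 38733 + (-10 + 10/((-2*25))) = 38733 + (-10 + 10/(-50)) = 38733 + (-10 + 10*(-1/50)) = 38733 + (-10 - ⅕) = 38733 - 51/5 = 193614/5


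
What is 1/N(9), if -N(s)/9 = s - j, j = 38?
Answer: 1/261 ≈ 0.0038314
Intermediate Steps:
N(s) = 342 - 9*s (N(s) = -9*(s - 1*38) = -9*(s - 38) = -9*(-38 + s) = 342 - 9*s)
1/N(9) = 1/(342 - 9*9) = 1/(342 - 81) = 1/261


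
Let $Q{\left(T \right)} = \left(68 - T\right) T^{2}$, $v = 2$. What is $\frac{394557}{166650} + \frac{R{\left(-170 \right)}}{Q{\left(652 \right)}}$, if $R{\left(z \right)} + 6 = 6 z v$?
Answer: $\frac{8162779348321}{3447720971200} \approx 2.3676$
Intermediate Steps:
$Q{\left(T \right)} = T^{2} \left(68 - T\right)$
$R{\left(z \right)} = -6 + 12 z$ ($R{\left(z \right)} = -6 + 6 z 2 = -6 + 12 z$)
$\frac{394557}{166650} + \frac{R{\left(-170 \right)}}{Q{\left(652 \right)}} = \frac{394557}{166650} + \frac{-6 + 12 \left(-170\right)}{652^{2} \left(68 - 652\right)} = 394557 \cdot \frac{1}{166650} + \frac{-6 - 2040}{425104 \left(68 - 652\right)} = \frac{131519}{55550} - \frac{2046}{425104 \left(-584\right)} = \frac{131519}{55550} - \frac{2046}{-248260736} = \frac{131519}{55550} - - \frac{1023}{124130368} = \frac{131519}{55550} + \frac{1023}{124130368} = \frac{8162779348321}{3447720971200}$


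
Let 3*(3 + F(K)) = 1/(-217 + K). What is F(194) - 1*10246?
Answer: -707182/69 ≈ -10249.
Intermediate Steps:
F(K) = -3 + 1/(3*(-217 + K))
F(194) - 1*10246 = (1954 - 9*194)/(3*(-217 + 194)) - 1*10246 = (⅓)*(1954 - 1746)/(-23) - 10246 = (⅓)*(-1/23)*208 - 10246 = -208/69 - 10246 = -707182/69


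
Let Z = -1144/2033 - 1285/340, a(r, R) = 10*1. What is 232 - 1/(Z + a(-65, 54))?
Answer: 181324500/782167 ≈ 231.82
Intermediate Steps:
a(r, R) = 10
Z = -600273/138244 (Z = -1144*1/2033 - 1285*1/340 = -1144/2033 - 257/68 = -600273/138244 ≈ -4.3421)
232 - 1/(Z + a(-65, 54)) = 232 - 1/(-600273/138244 + 10) = 232 - 1/782167/138244 = 232 - 1*138244/782167 = 232 - 138244/782167 = 181324500/782167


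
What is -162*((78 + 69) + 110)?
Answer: -41634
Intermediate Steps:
-162*((78 + 69) + 110) = -162*(147 + 110) = -162*257 = -41634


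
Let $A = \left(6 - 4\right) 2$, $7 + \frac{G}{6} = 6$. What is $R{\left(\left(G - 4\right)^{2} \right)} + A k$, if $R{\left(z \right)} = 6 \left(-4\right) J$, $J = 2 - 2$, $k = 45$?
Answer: $180$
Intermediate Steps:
$G = -6$ ($G = -42 + 6 \cdot 6 = -42 + 36 = -6$)
$A = 4$ ($A = 2 \cdot 2 = 4$)
$J = 0$ ($J = 2 - 2 = 0$)
$R{\left(z \right)} = 0$ ($R{\left(z \right)} = 6 \left(-4\right) 0 = \left(-24\right) 0 = 0$)
$R{\left(\left(G - 4\right)^{2} \right)} + A k = 0 + 4 \cdot 45 = 0 + 180 = 180$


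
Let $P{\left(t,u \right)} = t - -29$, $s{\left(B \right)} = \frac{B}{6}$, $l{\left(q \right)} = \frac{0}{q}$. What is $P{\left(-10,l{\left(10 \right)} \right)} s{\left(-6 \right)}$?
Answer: $-19$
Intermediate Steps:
$l{\left(q \right)} = 0$
$s{\left(B \right)} = \frac{B}{6}$ ($s{\left(B \right)} = B \frac{1}{6} = \frac{B}{6}$)
$P{\left(t,u \right)} = 29 + t$ ($P{\left(t,u \right)} = t + 29 = 29 + t$)
$P{\left(-10,l{\left(10 \right)} \right)} s{\left(-6 \right)} = \left(29 - 10\right) \frac{1}{6} \left(-6\right) = 19 \left(-1\right) = -19$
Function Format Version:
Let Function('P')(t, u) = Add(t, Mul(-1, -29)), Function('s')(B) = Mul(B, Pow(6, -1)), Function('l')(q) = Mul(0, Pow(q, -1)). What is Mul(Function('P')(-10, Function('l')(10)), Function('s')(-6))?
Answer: -19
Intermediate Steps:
Function('l')(q) = 0
Function('s')(B) = Mul(Rational(1, 6), B) (Function('s')(B) = Mul(B, Rational(1, 6)) = Mul(Rational(1, 6), B))
Function('P')(t, u) = Add(29, t) (Function('P')(t, u) = Add(t, 29) = Add(29, t))
Mul(Function('P')(-10, Function('l')(10)), Function('s')(-6)) = Mul(Add(29, -10), Mul(Rational(1, 6), -6)) = Mul(19, -1) = -19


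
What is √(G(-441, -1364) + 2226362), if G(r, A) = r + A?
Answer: 3*√247173 ≈ 1491.5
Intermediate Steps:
G(r, A) = A + r
√(G(-441, -1364) + 2226362) = √((-1364 - 441) + 2226362) = √(-1805 + 2226362) = √2224557 = 3*√247173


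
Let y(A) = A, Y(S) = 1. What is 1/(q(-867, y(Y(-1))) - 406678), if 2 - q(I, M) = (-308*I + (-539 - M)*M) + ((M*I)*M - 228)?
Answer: -1/672077 ≈ -1.4879e-6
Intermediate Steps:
q(I, M) = 230 + 308*I - I*M**2 - M*(-539 - M) (q(I, M) = 2 - ((-308*I + (-539 - M)*M) + ((M*I)*M - 228)) = 2 - ((-308*I + M*(-539 - M)) + ((I*M)*M - 228)) = 2 - ((-308*I + M*(-539 - M)) + (I*M**2 - 228)) = 2 - ((-308*I + M*(-539 - M)) + (-228 + I*M**2)) = 2 - (-228 - 308*I + I*M**2 + M*(-539 - M)) = 2 + (228 + 308*I - I*M**2 - M*(-539 - M)) = 230 + 308*I - I*M**2 - M*(-539 - M))
1/(q(-867, y(Y(-1))) - 406678) = 1/((230 + 1**2 + 308*(-867) + 539*1 - 1*(-867)*1**2) - 406678) = 1/((230 + 1 - 267036 + 539 - 1*(-867)*1) - 406678) = 1/((230 + 1 - 267036 + 539 + 867) - 406678) = 1/(-265399 - 406678) = 1/(-672077) = -1/672077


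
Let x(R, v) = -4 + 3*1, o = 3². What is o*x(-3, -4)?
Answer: -9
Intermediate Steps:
o = 9
x(R, v) = -1 (x(R, v) = -4 + 3 = -1)
o*x(-3, -4) = 9*(-1) = -9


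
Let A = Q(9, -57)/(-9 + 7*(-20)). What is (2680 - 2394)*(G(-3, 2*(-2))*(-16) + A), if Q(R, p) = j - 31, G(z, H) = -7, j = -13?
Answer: 4785352/149 ≈ 32116.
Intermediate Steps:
Q(R, p) = -44 (Q(R, p) = -13 - 31 = -44)
A = 44/149 (A = -44/(-9 + 7*(-20)) = -44/(-9 - 140) = -44/(-149) = -44*(-1/149) = 44/149 ≈ 0.29530)
(2680 - 2394)*(G(-3, 2*(-2))*(-16) + A) = (2680 - 2394)*(-7*(-16) + 44/149) = 286*(112 + 44/149) = 286*(16732/149) = 4785352/149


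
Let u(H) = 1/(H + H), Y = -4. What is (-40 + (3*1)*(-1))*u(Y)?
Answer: 43/8 ≈ 5.3750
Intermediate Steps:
u(H) = 1/(2*H)
(-40 + (3*1)*(-1))*u(Y) = (-40 + (3*1)*(-1))*((½)/(-4)) = (-40 + 3*(-1))*((½)*(-¼)) = (-40 - 3)*(-⅛) = -43*(-⅛) = 43/8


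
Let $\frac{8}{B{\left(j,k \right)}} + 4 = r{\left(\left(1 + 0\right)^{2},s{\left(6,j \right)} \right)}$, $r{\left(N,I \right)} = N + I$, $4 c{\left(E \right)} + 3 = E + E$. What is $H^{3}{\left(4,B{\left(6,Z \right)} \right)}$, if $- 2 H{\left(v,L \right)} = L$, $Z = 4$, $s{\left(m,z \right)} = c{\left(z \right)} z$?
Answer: $- \frac{512}{9261} \approx -0.055286$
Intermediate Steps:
$c{\left(E \right)} = - \frac{3}{4} + \frac{E}{2}$ ($c{\left(E \right)} = - \frac{3}{4} + \frac{E + E}{4} = - \frac{3}{4} + \frac{2 E}{4} = - \frac{3}{4} + \frac{E}{2}$)
$s{\left(m,z \right)} = z \left(- \frac{3}{4} + \frac{z}{2}\right)$ ($s{\left(m,z \right)} = \left(- \frac{3}{4} + \frac{z}{2}\right) z = z \left(- \frac{3}{4} + \frac{z}{2}\right)$)
$r{\left(N,I \right)} = I + N$
$B{\left(j,k \right)} = \frac{8}{-3 + \frac{j \left(-3 + 2 j\right)}{4}}$ ($B{\left(j,k \right)} = \frac{8}{-4 + \left(\frac{j \left(-3 + 2 j\right)}{4} + \left(1 + 0\right)^{2}\right)} = \frac{8}{-4 + \left(\frac{j \left(-3 + 2 j\right)}{4} + 1^{2}\right)} = \frac{8}{-4 + \left(\frac{j \left(-3 + 2 j\right)}{4} + 1\right)} = \frac{8}{-4 + \left(1 + \frac{j \left(-3 + 2 j\right)}{4}\right)} = \frac{8}{-3 + \frac{j \left(-3 + 2 j\right)}{4}}$)
$H{\left(v,L \right)} = - \frac{L}{2}$
$H^{3}{\left(4,B{\left(6,Z \right)} \right)} = \left(- \frac{32 \frac{1}{-12 + 6 \left(-3 + 2 \cdot 6\right)}}{2}\right)^{3} = \left(- \frac{32 \frac{1}{-12 + 6 \left(-3 + 12\right)}}{2}\right)^{3} = \left(- \frac{32 \frac{1}{-12 + 6 \cdot 9}}{2}\right)^{3} = \left(- \frac{32 \frac{1}{-12 + 54}}{2}\right)^{3} = \left(- \frac{32 \cdot \frac{1}{42}}{2}\right)^{3} = \left(\left(- \frac{1}{2}\right) \frac{16}{21}\right)^{3} = \left(- \frac{8}{21}\right)^{3} = - \frac{512}{9261}$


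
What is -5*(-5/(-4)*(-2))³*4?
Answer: 625/2 ≈ 312.50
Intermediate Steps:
-5*(-5/(-4)*(-2))³*4 = -5*(-5*(-1)/4*(-2))³*4 = -5*(-1*(-5/4)*(-2))³*4 = -5*((5/4)*(-2))³*4 = -5*(-5/2)³*4 = -5*(-125/8)*4 = (625/8)*4 = 625/2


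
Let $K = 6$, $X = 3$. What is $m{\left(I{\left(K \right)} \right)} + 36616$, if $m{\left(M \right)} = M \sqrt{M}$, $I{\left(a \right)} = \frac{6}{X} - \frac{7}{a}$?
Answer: $36616 + \frac{5 \sqrt{30}}{36} \approx 36617.0$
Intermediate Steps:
$I{\left(a \right)} = 2 - \frac{7}{a}$ ($I{\left(a \right)} = \frac{6}{3} - \frac{7}{a} = 6 \cdot \frac{1}{3} - \frac{7}{a} = 2 - \frac{7}{a}$)
$m{\left(M \right)} = M^{\frac{3}{2}}$
$m{\left(I{\left(K \right)} \right)} + 36616 = \left(2 - \frac{7}{6}\right)^{\frac{3}{2}} + 36616 = \left(\frac{5}{6}\right)^{\frac{3}{2}} + 36616 = \frac{5 \sqrt{30}}{36} + 36616 = 36616 + \frac{5 \sqrt{30}}{36}$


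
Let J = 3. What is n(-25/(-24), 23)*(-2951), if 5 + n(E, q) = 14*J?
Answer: -109187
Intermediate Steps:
n(E, q) = 37 (n(E, q) = -5 + 14*3 = -5 + 42 = 37)
n(-25/(-24), 23)*(-2951) = 37*(-2951) = -109187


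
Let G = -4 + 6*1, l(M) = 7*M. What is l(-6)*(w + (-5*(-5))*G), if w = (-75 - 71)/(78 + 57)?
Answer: -92456/45 ≈ -2054.6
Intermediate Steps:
G = 2 (G = -4 + 6 = 2)
w = -146/135 ≈ -1.0815
l(-6)*(w + (-5*(-5))*G) = (7*(-6))*(-146/135 - 5*(-5)*2) = -42*(-146/135 + 25*2) = -42*(-146/135 + 50) = -42*6604/135 = -92456/45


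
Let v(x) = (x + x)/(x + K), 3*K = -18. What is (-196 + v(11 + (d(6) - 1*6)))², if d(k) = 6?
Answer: 917764/25 ≈ 36711.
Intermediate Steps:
K = -6 (K = (⅓)*(-18) = -6)
v(x) = 2*x/(-6 + x) (v(x) = (x + x)/(x - 6) = (2*x)/(-6 + x) = 2*x/(-6 + x))
(-196 + v(11 + (d(6) - 1*6)))² = (-196 + 2*(11 + (6 - 1*6))/(-6 + (11 + (6 - 1*6))))² = (-196 + 2*(11 + (6 - 6))/(-6 + (11 + (6 - 6))))² = (-196 + 2*(11 + 0)/(-6 + (11 + 0)))² = (-196 + 2*11/(-6 + 11))² = (-196 + 2*11/5)² = (-196 + 2*11*(⅕))² = (-196 + 22/5)² = (-958/5)² = 917764/25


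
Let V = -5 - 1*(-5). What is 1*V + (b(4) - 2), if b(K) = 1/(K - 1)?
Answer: -5/3 ≈ -1.6667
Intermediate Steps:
b(K) = 1/(-1 + K)
V = 0 (V = -5 + 5 = 0)
1*V + (b(4) - 2) = 1*0 + (1/(-1 + 4) - 2) = 0 + (1/3 - 2) = 0 + (⅓ - 2) = 0 - 5/3 = -5/3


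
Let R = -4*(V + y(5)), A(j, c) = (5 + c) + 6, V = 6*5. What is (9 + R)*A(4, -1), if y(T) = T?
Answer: -1310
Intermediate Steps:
V = 30
A(j, c) = 11 + c
R = -140 (R = -4*(30 + 5) = -4*35 = -140)
(9 + R)*A(4, -1) = (9 - 140)*(11 - 1) = -131*10 = -1310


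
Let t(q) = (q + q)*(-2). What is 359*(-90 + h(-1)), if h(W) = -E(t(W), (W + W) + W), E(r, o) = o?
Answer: -31233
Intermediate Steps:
t(q) = -4*q (t(q) = (2*q)*(-2) = -4*q)
h(W) = -3*W (h(W) = -((W + W) + W) = -(2*W + W) = -3*W)
359*(-90 + h(-1)) = 359*(-90 - 3*(-1)) = 359*(-90 + 3) = 359*(-87) = -31233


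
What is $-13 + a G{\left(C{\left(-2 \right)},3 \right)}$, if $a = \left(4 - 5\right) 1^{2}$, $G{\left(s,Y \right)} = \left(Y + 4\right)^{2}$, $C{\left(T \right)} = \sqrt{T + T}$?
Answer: $-62$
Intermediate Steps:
$C{\left(T \right)} = \sqrt{2} \sqrt{T}$ ($C{\left(T \right)} = \sqrt{2 T} = \sqrt{2} \sqrt{T}$)
$G{\left(s,Y \right)} = \left(4 + Y\right)^{2}$
$a = -1$ ($a = \left(-1\right) 1 = -1$)
$-13 + a G{\left(C{\left(-2 \right)},3 \right)} = -13 - \left(4 + 3\right)^{2} = -13 - 7^{2} = -13 - 49 = -62$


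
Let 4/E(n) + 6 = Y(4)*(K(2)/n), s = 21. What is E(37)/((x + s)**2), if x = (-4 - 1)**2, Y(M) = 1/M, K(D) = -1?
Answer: -148/470281 ≈ -0.00031471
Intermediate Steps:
x = 25 (x = (-5)**2 = 25)
E(n) = 4/(-6 - 1/(4*n)) (E(n) = 4/(-6 + (-1/n)/4) = 4/(-6 - 1/(4*n)))
E(37)/((x + s)**2) = (-16*37/(1 + 24*37))/((25 + 21)**2) = (-16*37/(1 + 888))/(46**2) = -16*37/889/2116 = -16*37*1/889*(1/2116) = -592/889*1/2116 = -148/470281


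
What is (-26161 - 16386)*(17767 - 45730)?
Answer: 1189741761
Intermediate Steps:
(-26161 - 16386)*(17767 - 45730) = -42547*(-27963) = 1189741761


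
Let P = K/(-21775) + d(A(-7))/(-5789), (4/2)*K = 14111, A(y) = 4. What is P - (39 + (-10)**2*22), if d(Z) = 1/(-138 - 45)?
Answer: -103314133286557/46136303850 ≈ -2239.3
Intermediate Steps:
K = 14111/2 (K = (1/2)*14111 = 14111/2 ≈ 7055.5)
d(Z) = -1/183 (d(Z) = 1/(-183) = -1/183)
P = -14948966407/46136303850 (P = (14111/2)/(-21775) - 1/183/(-5789) = (14111/2)*(-1/21775) - 1/183*(-1/5789) = -14111/43550 + 1/1059387 = -14948966407/46136303850 ≈ -0.32402)
P - (39 + (-10)**2*22) = -14948966407/46136303850 - (39 + (-10)**2*22) = -14948966407/46136303850 - (39 + 100*22) = -14948966407/46136303850 - (39 + 2200) = -14948966407/46136303850 - 1*2239 = -14948966407/46136303850 - 2239 = -103314133286557/46136303850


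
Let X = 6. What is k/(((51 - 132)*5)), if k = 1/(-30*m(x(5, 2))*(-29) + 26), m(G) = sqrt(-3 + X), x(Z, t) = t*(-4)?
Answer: 13/459679860 - 29*sqrt(3)/30645324 ≈ -1.6108e-6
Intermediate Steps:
x(Z, t) = -4*t
m(G) = sqrt(3) (m(G) = sqrt(-3 + 6) = sqrt(3))
k = 1/(26 + 870*sqrt(3)) (k = 1/(-30*sqrt(3)*(-29) + 26) = 1/(870*sqrt(3) + 26) = 1/(26 + 870*sqrt(3)) ≈ 0.00065237)
k/(((51 - 132)*5)) = (-13/1135012 + 435*sqrt(3)/1135012)/(((51 - 132)*5)) = (-13/1135012 + 435*sqrt(3)/1135012)/((-81*5)) = (-13/1135012 + 435*sqrt(3)/1135012)/(-405) = (-13/1135012 + 435*sqrt(3)/1135012)*(-1/405) = 13/459679860 - 29*sqrt(3)/30645324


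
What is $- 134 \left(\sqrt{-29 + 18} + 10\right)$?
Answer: $-1340 - 134 i \sqrt{11} \approx -1340.0 - 444.43 i$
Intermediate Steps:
$- 134 \left(\sqrt{-29 + 18} + 10\right) = - 134 \left(\sqrt{-11} + 10\right) = - 134 \left(i \sqrt{11} + 10\right) = - 134 \left(10 + i \sqrt{11}\right) = -1340 - 134 i \sqrt{11}$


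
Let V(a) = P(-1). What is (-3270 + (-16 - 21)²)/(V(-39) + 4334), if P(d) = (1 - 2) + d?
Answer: -1901/4332 ≈ -0.43883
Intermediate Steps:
P(d) = -1 + d
V(a) = -2 (V(a) = -1 - 1 = -2)
(-3270 + (-16 - 21)²)/(V(-39) + 4334) = (-3270 + (-16 - 21)²)/(-2 + 4334) = (-3270 + (-37)²)/4332 = (-3270 + 1369)*(1/4332) = -1901*1/4332 = -1901/4332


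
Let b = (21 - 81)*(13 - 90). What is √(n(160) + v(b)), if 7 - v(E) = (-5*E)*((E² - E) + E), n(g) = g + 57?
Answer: 4*√30815977514 ≈ 7.0218e+5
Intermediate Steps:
b = 4620 (b = -60*(-77) = 4620)
n(g) = 57 + g
v(E) = 7 + 5*E³ (v(E) = 7 - (-5*E)*((E² - E) + E) = 7 - (-5*E)*E² = 7 - (-5)*E³ = 7 + 5*E³)
√(n(160) + v(b)) = √((57 + 160) + (7 + 5*4620³)) = √(217 + (7 + 5*98611128000)) = √(217 + (7 + 493055640000)) = √(217 + 493055640007) = √493055640224 = 4*√30815977514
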